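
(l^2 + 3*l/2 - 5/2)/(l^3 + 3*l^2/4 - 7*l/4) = 2*(2*l + 5)/(l*(4*l + 7))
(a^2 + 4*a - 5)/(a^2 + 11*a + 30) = (a - 1)/(a + 6)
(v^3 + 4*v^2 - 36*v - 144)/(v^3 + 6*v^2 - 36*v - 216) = (v + 4)/(v + 6)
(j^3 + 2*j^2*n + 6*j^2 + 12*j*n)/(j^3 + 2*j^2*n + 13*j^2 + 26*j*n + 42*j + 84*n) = j/(j + 7)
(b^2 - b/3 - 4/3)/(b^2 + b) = (b - 4/3)/b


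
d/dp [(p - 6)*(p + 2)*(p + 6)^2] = 4*p^3 + 24*p^2 - 48*p - 288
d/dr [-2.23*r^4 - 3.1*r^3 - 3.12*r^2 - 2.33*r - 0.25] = -8.92*r^3 - 9.3*r^2 - 6.24*r - 2.33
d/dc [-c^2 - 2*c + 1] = -2*c - 2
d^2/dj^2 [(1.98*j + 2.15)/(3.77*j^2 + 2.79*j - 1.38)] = ((1.98*j + 2.15)*(7.54*j + 2.79)*(15.08*j + 5.58) - (44.7876*j + 27.2594)*(3.77*j^2 + 2.79*j - 1.38))/(3.77*j^2 + 2.79*j - 1.38)^3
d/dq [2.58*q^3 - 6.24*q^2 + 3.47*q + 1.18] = 7.74*q^2 - 12.48*q + 3.47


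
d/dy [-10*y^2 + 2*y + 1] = 2 - 20*y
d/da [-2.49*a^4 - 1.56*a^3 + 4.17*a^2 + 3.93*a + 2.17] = -9.96*a^3 - 4.68*a^2 + 8.34*a + 3.93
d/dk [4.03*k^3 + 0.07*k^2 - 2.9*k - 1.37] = 12.09*k^2 + 0.14*k - 2.9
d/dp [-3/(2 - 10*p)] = -15/(2*(5*p - 1)^2)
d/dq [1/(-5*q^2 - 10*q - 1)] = 10*(q + 1)/(5*q^2 + 10*q + 1)^2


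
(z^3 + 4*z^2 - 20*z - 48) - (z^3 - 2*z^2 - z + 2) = 6*z^2 - 19*z - 50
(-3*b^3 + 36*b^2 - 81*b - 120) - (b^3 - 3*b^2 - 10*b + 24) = -4*b^3 + 39*b^2 - 71*b - 144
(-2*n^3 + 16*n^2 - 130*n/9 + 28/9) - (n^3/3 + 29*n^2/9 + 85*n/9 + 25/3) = -7*n^3/3 + 115*n^2/9 - 215*n/9 - 47/9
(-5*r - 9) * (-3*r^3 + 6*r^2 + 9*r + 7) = 15*r^4 - 3*r^3 - 99*r^2 - 116*r - 63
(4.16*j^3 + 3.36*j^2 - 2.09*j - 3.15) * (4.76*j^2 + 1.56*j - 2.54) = 19.8016*j^5 + 22.4832*j^4 - 15.2732*j^3 - 26.7888*j^2 + 0.3946*j + 8.001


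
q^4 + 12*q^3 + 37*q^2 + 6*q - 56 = (q - 1)*(q + 2)*(q + 4)*(q + 7)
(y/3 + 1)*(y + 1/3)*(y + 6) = y^3/3 + 28*y^2/9 + 7*y + 2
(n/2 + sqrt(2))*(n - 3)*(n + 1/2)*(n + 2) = n^4/2 - n^3/4 + sqrt(2)*n^3 - 13*n^2/4 - sqrt(2)*n^2/2 - 13*sqrt(2)*n/2 - 3*n/2 - 3*sqrt(2)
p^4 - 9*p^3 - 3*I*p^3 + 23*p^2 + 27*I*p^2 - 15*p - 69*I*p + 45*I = (p - 5)*(p - 3)*(p - 1)*(p - 3*I)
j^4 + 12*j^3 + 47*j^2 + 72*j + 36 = (j + 1)*(j + 2)*(j + 3)*(j + 6)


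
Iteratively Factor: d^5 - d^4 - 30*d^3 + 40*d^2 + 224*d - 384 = (d - 2)*(d^4 + d^3 - 28*d^2 - 16*d + 192) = (d - 3)*(d - 2)*(d^3 + 4*d^2 - 16*d - 64) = (d - 4)*(d - 3)*(d - 2)*(d^2 + 8*d + 16) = (d - 4)*(d - 3)*(d - 2)*(d + 4)*(d + 4)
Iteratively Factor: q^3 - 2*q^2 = (q)*(q^2 - 2*q) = q^2*(q - 2)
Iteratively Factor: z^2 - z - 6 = (z - 3)*(z + 2)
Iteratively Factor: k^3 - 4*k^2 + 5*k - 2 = (k - 1)*(k^2 - 3*k + 2) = (k - 1)^2*(k - 2)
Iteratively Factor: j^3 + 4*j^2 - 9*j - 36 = (j + 3)*(j^2 + j - 12) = (j - 3)*(j + 3)*(j + 4)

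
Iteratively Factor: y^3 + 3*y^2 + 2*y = (y + 1)*(y^2 + 2*y) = (y + 1)*(y + 2)*(y)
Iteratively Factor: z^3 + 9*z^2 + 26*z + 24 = (z + 2)*(z^2 + 7*z + 12) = (z + 2)*(z + 3)*(z + 4)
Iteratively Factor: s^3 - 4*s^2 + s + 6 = (s - 3)*(s^2 - s - 2) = (s - 3)*(s + 1)*(s - 2)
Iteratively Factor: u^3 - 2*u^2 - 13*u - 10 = (u - 5)*(u^2 + 3*u + 2) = (u - 5)*(u + 1)*(u + 2)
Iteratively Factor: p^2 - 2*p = (p - 2)*(p)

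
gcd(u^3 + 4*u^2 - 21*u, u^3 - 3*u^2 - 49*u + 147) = u^2 + 4*u - 21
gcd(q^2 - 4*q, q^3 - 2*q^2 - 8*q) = q^2 - 4*q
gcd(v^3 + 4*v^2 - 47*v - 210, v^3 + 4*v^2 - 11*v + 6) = v + 6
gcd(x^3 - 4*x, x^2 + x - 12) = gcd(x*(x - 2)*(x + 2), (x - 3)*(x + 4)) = 1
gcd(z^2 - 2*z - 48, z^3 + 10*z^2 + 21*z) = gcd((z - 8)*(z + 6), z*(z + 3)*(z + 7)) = 1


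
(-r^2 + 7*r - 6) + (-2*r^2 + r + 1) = -3*r^2 + 8*r - 5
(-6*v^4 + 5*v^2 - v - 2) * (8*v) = -48*v^5 + 40*v^3 - 8*v^2 - 16*v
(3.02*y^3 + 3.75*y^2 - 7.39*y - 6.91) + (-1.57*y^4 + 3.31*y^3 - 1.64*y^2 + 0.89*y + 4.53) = -1.57*y^4 + 6.33*y^3 + 2.11*y^2 - 6.5*y - 2.38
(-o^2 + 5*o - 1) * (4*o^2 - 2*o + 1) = -4*o^4 + 22*o^3 - 15*o^2 + 7*o - 1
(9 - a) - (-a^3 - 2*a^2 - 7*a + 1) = a^3 + 2*a^2 + 6*a + 8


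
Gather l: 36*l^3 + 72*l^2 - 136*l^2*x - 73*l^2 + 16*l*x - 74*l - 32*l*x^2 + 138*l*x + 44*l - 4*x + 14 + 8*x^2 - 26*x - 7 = 36*l^3 + l^2*(-136*x - 1) + l*(-32*x^2 + 154*x - 30) + 8*x^2 - 30*x + 7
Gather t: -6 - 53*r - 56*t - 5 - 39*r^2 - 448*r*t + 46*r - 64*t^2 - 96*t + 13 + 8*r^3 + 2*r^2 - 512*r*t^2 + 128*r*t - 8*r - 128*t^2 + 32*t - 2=8*r^3 - 37*r^2 - 15*r + t^2*(-512*r - 192) + t*(-320*r - 120)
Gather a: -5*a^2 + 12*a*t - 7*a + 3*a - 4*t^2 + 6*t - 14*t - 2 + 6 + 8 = -5*a^2 + a*(12*t - 4) - 4*t^2 - 8*t + 12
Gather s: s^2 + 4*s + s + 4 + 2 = s^2 + 5*s + 6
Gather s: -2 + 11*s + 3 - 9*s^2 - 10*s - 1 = -9*s^2 + s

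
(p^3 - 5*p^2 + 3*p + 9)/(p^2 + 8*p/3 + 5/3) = 3*(p^2 - 6*p + 9)/(3*p + 5)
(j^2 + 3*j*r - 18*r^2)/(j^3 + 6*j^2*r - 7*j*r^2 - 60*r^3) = (j + 6*r)/(j^2 + 9*j*r + 20*r^2)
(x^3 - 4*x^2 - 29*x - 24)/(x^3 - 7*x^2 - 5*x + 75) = (x^2 - 7*x - 8)/(x^2 - 10*x + 25)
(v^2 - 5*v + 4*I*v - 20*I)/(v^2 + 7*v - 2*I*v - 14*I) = (v^2 + v*(-5 + 4*I) - 20*I)/(v^2 + v*(7 - 2*I) - 14*I)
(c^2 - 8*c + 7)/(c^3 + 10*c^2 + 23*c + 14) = (c^2 - 8*c + 7)/(c^3 + 10*c^2 + 23*c + 14)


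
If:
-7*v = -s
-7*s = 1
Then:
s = -1/7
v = -1/49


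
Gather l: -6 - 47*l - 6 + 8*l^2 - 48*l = 8*l^2 - 95*l - 12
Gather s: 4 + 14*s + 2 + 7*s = 21*s + 6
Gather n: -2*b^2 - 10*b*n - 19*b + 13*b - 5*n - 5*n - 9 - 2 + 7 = -2*b^2 - 6*b + n*(-10*b - 10) - 4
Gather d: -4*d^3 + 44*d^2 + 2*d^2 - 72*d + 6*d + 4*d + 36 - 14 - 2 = -4*d^3 + 46*d^2 - 62*d + 20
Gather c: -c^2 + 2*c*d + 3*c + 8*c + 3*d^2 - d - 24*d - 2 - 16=-c^2 + c*(2*d + 11) + 3*d^2 - 25*d - 18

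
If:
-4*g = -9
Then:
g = 9/4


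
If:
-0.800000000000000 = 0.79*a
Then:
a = -1.01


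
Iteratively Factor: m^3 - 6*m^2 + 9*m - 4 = (m - 1)*(m^2 - 5*m + 4) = (m - 4)*(m - 1)*(m - 1)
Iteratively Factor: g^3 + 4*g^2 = (g)*(g^2 + 4*g) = g*(g + 4)*(g)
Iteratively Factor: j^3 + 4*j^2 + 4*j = (j + 2)*(j^2 + 2*j) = (j + 2)^2*(j)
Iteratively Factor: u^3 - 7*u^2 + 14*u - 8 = (u - 1)*(u^2 - 6*u + 8) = (u - 4)*(u - 1)*(u - 2)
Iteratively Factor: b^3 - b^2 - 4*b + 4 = (b - 1)*(b^2 - 4) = (b - 1)*(b + 2)*(b - 2)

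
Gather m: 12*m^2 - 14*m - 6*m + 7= 12*m^2 - 20*m + 7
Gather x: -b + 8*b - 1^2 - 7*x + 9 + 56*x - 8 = 7*b + 49*x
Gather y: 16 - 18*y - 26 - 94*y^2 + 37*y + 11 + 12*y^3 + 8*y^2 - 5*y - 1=12*y^3 - 86*y^2 + 14*y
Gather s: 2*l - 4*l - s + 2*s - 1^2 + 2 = -2*l + s + 1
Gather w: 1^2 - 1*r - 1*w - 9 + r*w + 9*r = 8*r + w*(r - 1) - 8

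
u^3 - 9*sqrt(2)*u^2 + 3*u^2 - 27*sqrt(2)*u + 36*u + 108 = (u + 3)*(u - 6*sqrt(2))*(u - 3*sqrt(2))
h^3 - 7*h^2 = h^2*(h - 7)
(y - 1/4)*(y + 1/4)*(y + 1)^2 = y^4 + 2*y^3 + 15*y^2/16 - y/8 - 1/16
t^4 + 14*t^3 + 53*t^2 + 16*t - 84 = (t - 1)*(t + 2)*(t + 6)*(t + 7)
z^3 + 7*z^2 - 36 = (z - 2)*(z + 3)*(z + 6)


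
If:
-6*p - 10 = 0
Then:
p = -5/3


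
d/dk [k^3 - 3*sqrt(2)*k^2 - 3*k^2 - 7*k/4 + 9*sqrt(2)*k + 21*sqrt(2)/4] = 3*k^2 - 6*sqrt(2)*k - 6*k - 7/4 + 9*sqrt(2)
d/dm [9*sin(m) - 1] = 9*cos(m)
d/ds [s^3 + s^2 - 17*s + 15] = 3*s^2 + 2*s - 17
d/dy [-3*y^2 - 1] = -6*y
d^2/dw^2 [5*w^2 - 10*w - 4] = 10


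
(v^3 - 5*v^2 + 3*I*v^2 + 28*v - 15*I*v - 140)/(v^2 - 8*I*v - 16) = (v^2 + v*(-5 + 7*I) - 35*I)/(v - 4*I)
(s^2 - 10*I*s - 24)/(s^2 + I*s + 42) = (s - 4*I)/(s + 7*I)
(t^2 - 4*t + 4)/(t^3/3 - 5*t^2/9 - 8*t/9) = 9*(-t^2 + 4*t - 4)/(t*(-3*t^2 + 5*t + 8))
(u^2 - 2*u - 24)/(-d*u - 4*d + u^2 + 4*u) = (u - 6)/(-d + u)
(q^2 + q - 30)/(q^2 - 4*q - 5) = (q + 6)/(q + 1)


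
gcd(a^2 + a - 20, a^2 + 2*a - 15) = a + 5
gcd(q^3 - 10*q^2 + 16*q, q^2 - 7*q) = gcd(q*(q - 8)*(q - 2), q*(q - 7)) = q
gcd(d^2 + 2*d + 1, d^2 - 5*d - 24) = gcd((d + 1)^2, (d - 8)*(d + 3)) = 1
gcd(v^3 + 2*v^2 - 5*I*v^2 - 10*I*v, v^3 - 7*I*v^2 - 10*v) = v^2 - 5*I*v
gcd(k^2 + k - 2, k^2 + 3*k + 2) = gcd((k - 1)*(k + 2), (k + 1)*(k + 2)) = k + 2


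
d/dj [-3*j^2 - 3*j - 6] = -6*j - 3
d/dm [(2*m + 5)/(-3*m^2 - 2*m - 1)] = 2*(3*m^2 + 15*m + 4)/(9*m^4 + 12*m^3 + 10*m^2 + 4*m + 1)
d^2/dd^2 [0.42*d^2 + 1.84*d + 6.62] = 0.840000000000000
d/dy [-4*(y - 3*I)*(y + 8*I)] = -8*y - 20*I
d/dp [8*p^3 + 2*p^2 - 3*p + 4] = 24*p^2 + 4*p - 3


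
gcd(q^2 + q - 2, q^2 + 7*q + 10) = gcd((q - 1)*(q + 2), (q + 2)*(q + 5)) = q + 2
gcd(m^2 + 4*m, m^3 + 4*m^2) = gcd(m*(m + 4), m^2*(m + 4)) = m^2 + 4*m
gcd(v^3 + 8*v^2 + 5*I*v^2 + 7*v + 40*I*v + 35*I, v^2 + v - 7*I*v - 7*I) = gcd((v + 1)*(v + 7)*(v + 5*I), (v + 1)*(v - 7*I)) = v + 1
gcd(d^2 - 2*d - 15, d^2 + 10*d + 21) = d + 3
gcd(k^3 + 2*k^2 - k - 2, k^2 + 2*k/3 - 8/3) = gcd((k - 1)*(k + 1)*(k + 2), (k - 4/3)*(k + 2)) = k + 2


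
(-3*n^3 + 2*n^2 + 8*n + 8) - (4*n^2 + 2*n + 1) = -3*n^3 - 2*n^2 + 6*n + 7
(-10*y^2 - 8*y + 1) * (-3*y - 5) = 30*y^3 + 74*y^2 + 37*y - 5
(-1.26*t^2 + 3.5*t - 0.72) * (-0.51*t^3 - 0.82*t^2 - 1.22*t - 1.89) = 0.6426*t^5 - 0.7518*t^4 - 0.9656*t^3 - 1.2982*t^2 - 5.7366*t + 1.3608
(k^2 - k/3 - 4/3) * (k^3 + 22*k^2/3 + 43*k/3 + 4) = k^5 + 7*k^4 + 95*k^3/9 - 95*k^2/9 - 184*k/9 - 16/3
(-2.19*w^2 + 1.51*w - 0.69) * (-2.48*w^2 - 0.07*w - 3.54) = 5.4312*w^4 - 3.5915*w^3 + 9.3581*w^2 - 5.2971*w + 2.4426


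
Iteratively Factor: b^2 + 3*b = (b + 3)*(b)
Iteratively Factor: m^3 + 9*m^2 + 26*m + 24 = (m + 2)*(m^2 + 7*m + 12) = (m + 2)*(m + 4)*(m + 3)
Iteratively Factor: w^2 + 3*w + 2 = (w + 1)*(w + 2)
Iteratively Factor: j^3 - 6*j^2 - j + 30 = (j - 3)*(j^2 - 3*j - 10) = (j - 5)*(j - 3)*(j + 2)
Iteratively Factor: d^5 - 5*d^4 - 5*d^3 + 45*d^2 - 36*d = (d - 1)*(d^4 - 4*d^3 - 9*d^2 + 36*d) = (d - 3)*(d - 1)*(d^3 - d^2 - 12*d) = (d - 3)*(d - 1)*(d + 3)*(d^2 - 4*d) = d*(d - 3)*(d - 1)*(d + 3)*(d - 4)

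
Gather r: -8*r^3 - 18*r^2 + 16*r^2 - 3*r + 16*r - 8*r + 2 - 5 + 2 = -8*r^3 - 2*r^2 + 5*r - 1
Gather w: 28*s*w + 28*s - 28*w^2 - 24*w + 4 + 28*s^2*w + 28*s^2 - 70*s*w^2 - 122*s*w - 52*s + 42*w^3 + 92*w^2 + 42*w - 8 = 28*s^2 - 24*s + 42*w^3 + w^2*(64 - 70*s) + w*(28*s^2 - 94*s + 18) - 4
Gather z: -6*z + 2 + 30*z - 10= 24*z - 8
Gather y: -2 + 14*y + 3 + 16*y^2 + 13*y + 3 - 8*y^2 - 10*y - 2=8*y^2 + 17*y + 2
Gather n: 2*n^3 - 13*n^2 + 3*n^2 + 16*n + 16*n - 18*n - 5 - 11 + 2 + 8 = 2*n^3 - 10*n^2 + 14*n - 6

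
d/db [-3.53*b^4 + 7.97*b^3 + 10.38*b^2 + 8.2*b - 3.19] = -14.12*b^3 + 23.91*b^2 + 20.76*b + 8.2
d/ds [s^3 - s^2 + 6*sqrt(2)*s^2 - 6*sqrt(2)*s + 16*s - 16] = 3*s^2 - 2*s + 12*sqrt(2)*s - 6*sqrt(2) + 16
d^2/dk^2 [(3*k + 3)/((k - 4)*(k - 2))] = 6*(k^3 + 3*k^2 - 42*k + 76)/(k^6 - 18*k^5 + 132*k^4 - 504*k^3 + 1056*k^2 - 1152*k + 512)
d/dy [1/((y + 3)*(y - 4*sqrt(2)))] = ((-y + 4*sqrt(2))*(y + 3) - (y - 4*sqrt(2))^2)/((y + 3)^2*(y - 4*sqrt(2))^3)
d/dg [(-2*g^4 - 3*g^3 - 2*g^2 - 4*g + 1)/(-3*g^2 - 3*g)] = (4*g^5 + 9*g^4 + 6*g^3 - 2*g^2 + 2*g + 1)/(3*g^2*(g^2 + 2*g + 1))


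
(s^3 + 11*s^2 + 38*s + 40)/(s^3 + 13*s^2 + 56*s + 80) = (s + 2)/(s + 4)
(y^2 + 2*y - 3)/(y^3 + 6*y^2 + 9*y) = (y - 1)/(y*(y + 3))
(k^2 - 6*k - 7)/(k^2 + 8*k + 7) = (k - 7)/(k + 7)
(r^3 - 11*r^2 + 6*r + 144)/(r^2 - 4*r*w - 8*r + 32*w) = (r^2 - 3*r - 18)/(r - 4*w)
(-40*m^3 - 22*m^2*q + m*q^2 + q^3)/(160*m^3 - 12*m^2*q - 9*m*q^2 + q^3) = (2*m + q)/(-8*m + q)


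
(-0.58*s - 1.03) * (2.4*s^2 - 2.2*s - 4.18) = -1.392*s^3 - 1.196*s^2 + 4.6904*s + 4.3054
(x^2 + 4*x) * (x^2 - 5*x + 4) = x^4 - x^3 - 16*x^2 + 16*x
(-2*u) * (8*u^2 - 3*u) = -16*u^3 + 6*u^2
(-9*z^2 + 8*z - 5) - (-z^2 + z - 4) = -8*z^2 + 7*z - 1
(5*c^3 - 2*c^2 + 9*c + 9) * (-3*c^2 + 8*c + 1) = -15*c^5 + 46*c^4 - 38*c^3 + 43*c^2 + 81*c + 9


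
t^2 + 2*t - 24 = (t - 4)*(t + 6)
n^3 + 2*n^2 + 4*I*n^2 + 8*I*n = n*(n + 2)*(n + 4*I)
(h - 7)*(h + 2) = h^2 - 5*h - 14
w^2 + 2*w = w*(w + 2)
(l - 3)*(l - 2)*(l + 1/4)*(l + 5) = l^4 + l^3/4 - 19*l^2 + 101*l/4 + 15/2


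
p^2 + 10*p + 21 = (p + 3)*(p + 7)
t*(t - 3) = t^2 - 3*t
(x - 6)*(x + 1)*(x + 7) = x^3 + 2*x^2 - 41*x - 42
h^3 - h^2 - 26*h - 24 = (h - 6)*(h + 1)*(h + 4)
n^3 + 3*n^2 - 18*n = n*(n - 3)*(n + 6)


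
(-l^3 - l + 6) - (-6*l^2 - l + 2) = -l^3 + 6*l^2 + 4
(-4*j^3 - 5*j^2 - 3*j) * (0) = 0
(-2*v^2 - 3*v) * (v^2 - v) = -2*v^4 - v^3 + 3*v^2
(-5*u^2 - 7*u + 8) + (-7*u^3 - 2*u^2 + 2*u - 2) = -7*u^3 - 7*u^2 - 5*u + 6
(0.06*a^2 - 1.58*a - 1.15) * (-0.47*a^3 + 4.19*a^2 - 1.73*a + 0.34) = -0.0282*a^5 + 0.994*a^4 - 6.1835*a^3 - 2.0647*a^2 + 1.4523*a - 0.391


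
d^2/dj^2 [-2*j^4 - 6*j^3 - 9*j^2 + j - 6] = -24*j^2 - 36*j - 18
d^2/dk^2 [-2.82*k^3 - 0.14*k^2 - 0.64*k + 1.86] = -16.92*k - 0.28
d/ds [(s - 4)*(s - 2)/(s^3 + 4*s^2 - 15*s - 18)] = (-s^4 + 12*s^3 - 15*s^2 - 100*s + 228)/(s^6 + 8*s^5 - 14*s^4 - 156*s^3 + 81*s^2 + 540*s + 324)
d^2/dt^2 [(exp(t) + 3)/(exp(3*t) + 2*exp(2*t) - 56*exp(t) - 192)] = (4*exp(6*t) + 33*exp(5*t) + 294*exp(4*t) + 2320*exp(3*t) + 6480*exp(2*t) + 3264*exp(t) + 4608)*exp(t)/(exp(9*t) + 6*exp(8*t) - 156*exp(7*t) - 1240*exp(6*t) + 6432*exp(5*t) + 81024*exp(4*t) + 64000*exp(3*t) - 1585152*exp(2*t) - 6193152*exp(t) - 7077888)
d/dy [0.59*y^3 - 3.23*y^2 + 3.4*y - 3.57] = 1.77*y^2 - 6.46*y + 3.4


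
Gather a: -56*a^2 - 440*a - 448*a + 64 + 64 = -56*a^2 - 888*a + 128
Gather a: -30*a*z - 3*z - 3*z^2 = -30*a*z - 3*z^2 - 3*z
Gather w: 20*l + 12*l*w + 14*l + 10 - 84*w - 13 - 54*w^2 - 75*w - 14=34*l - 54*w^2 + w*(12*l - 159) - 17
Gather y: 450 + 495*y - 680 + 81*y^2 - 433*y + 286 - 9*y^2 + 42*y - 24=72*y^2 + 104*y + 32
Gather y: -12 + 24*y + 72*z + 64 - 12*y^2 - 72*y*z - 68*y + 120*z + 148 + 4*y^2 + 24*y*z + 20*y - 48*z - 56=-8*y^2 + y*(-48*z - 24) + 144*z + 144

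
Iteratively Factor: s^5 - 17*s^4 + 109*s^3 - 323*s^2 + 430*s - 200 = (s - 1)*(s^4 - 16*s^3 + 93*s^2 - 230*s + 200) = (s - 2)*(s - 1)*(s^3 - 14*s^2 + 65*s - 100) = (s - 5)*(s - 2)*(s - 1)*(s^2 - 9*s + 20) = (s - 5)*(s - 4)*(s - 2)*(s - 1)*(s - 5)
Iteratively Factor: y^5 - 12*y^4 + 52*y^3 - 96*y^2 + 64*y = (y - 4)*(y^4 - 8*y^3 + 20*y^2 - 16*y) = y*(y - 4)*(y^3 - 8*y^2 + 20*y - 16) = y*(y - 4)^2*(y^2 - 4*y + 4) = y*(y - 4)^2*(y - 2)*(y - 2)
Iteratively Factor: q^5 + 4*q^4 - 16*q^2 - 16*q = (q)*(q^4 + 4*q^3 - 16*q - 16) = q*(q + 2)*(q^3 + 2*q^2 - 4*q - 8) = q*(q + 2)^2*(q^2 - 4) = q*(q + 2)^3*(q - 2)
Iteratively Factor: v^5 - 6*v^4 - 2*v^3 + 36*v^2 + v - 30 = (v + 1)*(v^4 - 7*v^3 + 5*v^2 + 31*v - 30) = (v + 1)*(v + 2)*(v^3 - 9*v^2 + 23*v - 15) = (v - 1)*(v + 1)*(v + 2)*(v^2 - 8*v + 15) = (v - 3)*(v - 1)*(v + 1)*(v + 2)*(v - 5)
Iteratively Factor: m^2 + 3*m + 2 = (m + 1)*(m + 2)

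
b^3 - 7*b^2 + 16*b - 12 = (b - 3)*(b - 2)^2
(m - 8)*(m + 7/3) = m^2 - 17*m/3 - 56/3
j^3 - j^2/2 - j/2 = j*(j - 1)*(j + 1/2)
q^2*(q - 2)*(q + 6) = q^4 + 4*q^3 - 12*q^2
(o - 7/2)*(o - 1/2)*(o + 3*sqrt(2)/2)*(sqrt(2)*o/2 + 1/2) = sqrt(2)*o^4/2 - 2*sqrt(2)*o^3 + 2*o^3 - 8*o^2 + 13*sqrt(2)*o^2/8 - 3*sqrt(2)*o + 7*o/2 + 21*sqrt(2)/16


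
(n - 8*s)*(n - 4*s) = n^2 - 12*n*s + 32*s^2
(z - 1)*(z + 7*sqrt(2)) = z^2 - z + 7*sqrt(2)*z - 7*sqrt(2)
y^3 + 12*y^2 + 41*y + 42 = (y + 2)*(y + 3)*(y + 7)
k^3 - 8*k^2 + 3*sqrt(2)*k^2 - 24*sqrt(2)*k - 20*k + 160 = (k - 8)*(k - 2*sqrt(2))*(k + 5*sqrt(2))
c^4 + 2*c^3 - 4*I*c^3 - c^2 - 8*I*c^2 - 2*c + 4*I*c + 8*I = (c - 1)*(c + 1)*(c + 2)*(c - 4*I)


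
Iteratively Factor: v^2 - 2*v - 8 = (v - 4)*(v + 2)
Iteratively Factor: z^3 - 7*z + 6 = (z - 2)*(z^2 + 2*z - 3) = (z - 2)*(z - 1)*(z + 3)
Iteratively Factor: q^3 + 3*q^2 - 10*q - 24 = (q - 3)*(q^2 + 6*q + 8) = (q - 3)*(q + 4)*(q + 2)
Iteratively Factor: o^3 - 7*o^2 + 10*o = (o - 2)*(o^2 - 5*o) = (o - 5)*(o - 2)*(o)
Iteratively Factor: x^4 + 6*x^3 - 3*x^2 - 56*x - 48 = (x + 1)*(x^3 + 5*x^2 - 8*x - 48) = (x - 3)*(x + 1)*(x^2 + 8*x + 16) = (x - 3)*(x + 1)*(x + 4)*(x + 4)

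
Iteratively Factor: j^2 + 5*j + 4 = (j + 4)*(j + 1)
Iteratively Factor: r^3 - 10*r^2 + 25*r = (r)*(r^2 - 10*r + 25) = r*(r - 5)*(r - 5)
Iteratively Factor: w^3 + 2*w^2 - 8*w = (w - 2)*(w^2 + 4*w) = w*(w - 2)*(w + 4)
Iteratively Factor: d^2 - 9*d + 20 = (d - 4)*(d - 5)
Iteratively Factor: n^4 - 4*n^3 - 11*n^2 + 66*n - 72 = (n + 4)*(n^3 - 8*n^2 + 21*n - 18) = (n - 3)*(n + 4)*(n^2 - 5*n + 6) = (n - 3)*(n - 2)*(n + 4)*(n - 3)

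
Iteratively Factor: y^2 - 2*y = (y)*(y - 2)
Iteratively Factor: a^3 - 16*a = (a + 4)*(a^2 - 4*a) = a*(a + 4)*(a - 4)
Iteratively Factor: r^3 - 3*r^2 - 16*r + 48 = (r - 4)*(r^2 + r - 12) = (r - 4)*(r - 3)*(r + 4)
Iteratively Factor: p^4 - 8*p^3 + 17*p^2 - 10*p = (p)*(p^3 - 8*p^2 + 17*p - 10) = p*(p - 1)*(p^2 - 7*p + 10) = p*(p - 5)*(p - 1)*(p - 2)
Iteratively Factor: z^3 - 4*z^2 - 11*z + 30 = (z - 2)*(z^2 - 2*z - 15) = (z - 2)*(z + 3)*(z - 5)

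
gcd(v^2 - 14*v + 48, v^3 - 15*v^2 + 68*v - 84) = v - 6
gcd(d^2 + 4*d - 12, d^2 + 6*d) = d + 6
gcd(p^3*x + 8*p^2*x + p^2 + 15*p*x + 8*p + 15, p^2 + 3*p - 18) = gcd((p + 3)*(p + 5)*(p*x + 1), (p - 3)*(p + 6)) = 1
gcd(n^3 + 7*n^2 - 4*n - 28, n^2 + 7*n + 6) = 1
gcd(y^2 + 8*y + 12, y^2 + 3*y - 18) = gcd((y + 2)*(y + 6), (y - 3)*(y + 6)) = y + 6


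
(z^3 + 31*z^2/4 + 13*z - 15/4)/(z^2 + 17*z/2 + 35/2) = (4*z^2 + 11*z - 3)/(2*(2*z + 7))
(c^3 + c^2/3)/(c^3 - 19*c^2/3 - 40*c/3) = c*(3*c + 1)/(3*c^2 - 19*c - 40)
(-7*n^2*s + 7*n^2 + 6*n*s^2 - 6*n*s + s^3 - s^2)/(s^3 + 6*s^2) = (-7*n^2*s + 7*n^2 + 6*n*s^2 - 6*n*s + s^3 - s^2)/(s^2*(s + 6))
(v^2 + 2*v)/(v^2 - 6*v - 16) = v/(v - 8)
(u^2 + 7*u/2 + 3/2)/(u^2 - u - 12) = (u + 1/2)/(u - 4)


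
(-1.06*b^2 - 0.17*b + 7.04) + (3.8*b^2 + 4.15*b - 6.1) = 2.74*b^2 + 3.98*b + 0.94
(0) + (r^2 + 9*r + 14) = r^2 + 9*r + 14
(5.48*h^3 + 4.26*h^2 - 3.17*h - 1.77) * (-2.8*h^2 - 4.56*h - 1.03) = -15.344*h^5 - 36.9168*h^4 - 16.194*h^3 + 15.0234*h^2 + 11.3363*h + 1.8231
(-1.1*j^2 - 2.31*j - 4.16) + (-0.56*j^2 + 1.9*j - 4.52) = -1.66*j^2 - 0.41*j - 8.68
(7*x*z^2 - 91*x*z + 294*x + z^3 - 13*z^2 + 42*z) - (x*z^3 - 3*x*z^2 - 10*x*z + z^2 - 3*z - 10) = -x*z^3 + 10*x*z^2 - 81*x*z + 294*x + z^3 - 14*z^2 + 45*z + 10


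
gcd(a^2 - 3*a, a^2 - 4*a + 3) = a - 3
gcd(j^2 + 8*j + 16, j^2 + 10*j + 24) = j + 4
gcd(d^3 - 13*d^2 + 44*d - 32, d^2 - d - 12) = d - 4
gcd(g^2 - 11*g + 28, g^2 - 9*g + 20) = g - 4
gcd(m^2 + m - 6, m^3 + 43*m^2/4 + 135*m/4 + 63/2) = m + 3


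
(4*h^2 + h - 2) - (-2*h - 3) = 4*h^2 + 3*h + 1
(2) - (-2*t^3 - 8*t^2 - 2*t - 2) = 2*t^3 + 8*t^2 + 2*t + 4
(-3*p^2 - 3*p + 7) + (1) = -3*p^2 - 3*p + 8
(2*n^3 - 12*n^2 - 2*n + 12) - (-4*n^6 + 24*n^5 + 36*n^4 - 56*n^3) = 4*n^6 - 24*n^5 - 36*n^4 + 58*n^3 - 12*n^2 - 2*n + 12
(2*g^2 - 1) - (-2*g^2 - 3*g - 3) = 4*g^2 + 3*g + 2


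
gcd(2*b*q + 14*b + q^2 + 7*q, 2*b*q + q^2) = 2*b + q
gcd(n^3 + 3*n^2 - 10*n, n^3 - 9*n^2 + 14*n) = n^2 - 2*n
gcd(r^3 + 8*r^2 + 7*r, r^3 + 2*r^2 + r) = r^2 + r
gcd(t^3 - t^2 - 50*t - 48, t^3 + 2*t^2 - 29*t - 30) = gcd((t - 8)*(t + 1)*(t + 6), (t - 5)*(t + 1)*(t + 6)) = t^2 + 7*t + 6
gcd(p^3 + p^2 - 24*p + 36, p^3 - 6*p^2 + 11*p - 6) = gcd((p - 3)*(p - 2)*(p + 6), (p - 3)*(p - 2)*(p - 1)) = p^2 - 5*p + 6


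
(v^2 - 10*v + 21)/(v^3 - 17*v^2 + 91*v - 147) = 1/(v - 7)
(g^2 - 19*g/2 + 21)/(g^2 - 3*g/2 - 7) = (g - 6)/(g + 2)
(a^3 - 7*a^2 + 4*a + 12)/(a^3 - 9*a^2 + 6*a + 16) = (a - 6)/(a - 8)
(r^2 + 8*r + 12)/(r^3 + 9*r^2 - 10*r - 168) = (r + 2)/(r^2 + 3*r - 28)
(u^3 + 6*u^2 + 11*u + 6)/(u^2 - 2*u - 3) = (u^2 + 5*u + 6)/(u - 3)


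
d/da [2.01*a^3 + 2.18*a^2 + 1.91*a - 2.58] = 6.03*a^2 + 4.36*a + 1.91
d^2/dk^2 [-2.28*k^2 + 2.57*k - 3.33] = -4.56000000000000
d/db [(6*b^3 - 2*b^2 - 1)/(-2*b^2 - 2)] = b*(-3*b^3 - 9*b + 1)/(b^4 + 2*b^2 + 1)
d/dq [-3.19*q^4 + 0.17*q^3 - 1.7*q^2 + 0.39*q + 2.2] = -12.76*q^3 + 0.51*q^2 - 3.4*q + 0.39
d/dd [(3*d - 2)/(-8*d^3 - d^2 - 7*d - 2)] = (-24*d^3 - 3*d^2 - 21*d + (3*d - 2)*(24*d^2 + 2*d + 7) - 6)/(8*d^3 + d^2 + 7*d + 2)^2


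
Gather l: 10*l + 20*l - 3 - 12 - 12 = 30*l - 27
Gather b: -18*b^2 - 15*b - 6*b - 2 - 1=-18*b^2 - 21*b - 3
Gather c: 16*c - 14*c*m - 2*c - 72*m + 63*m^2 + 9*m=c*(14 - 14*m) + 63*m^2 - 63*m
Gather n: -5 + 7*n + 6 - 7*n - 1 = 0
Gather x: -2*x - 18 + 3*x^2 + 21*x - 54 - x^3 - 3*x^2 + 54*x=-x^3 + 73*x - 72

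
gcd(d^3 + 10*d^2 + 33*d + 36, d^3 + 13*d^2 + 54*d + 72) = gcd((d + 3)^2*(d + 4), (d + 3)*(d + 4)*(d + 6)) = d^2 + 7*d + 12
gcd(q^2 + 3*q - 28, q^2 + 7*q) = q + 7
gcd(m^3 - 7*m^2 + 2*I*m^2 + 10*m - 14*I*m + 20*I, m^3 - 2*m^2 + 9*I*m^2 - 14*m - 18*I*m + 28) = m^2 + m*(-2 + 2*I) - 4*I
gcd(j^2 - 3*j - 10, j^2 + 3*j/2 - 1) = j + 2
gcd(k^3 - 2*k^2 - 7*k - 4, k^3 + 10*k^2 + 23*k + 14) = k + 1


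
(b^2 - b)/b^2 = (b - 1)/b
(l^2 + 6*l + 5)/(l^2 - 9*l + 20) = (l^2 + 6*l + 5)/(l^2 - 9*l + 20)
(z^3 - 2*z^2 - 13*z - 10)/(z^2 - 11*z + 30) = (z^2 + 3*z + 2)/(z - 6)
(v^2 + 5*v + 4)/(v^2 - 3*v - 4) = (v + 4)/(v - 4)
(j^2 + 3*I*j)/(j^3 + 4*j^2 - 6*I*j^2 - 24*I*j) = (j + 3*I)/(j^2 + j*(4 - 6*I) - 24*I)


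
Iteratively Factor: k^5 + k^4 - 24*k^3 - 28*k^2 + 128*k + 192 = (k - 4)*(k^4 + 5*k^3 - 4*k^2 - 44*k - 48) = (k - 4)*(k + 4)*(k^3 + k^2 - 8*k - 12) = (k - 4)*(k + 2)*(k + 4)*(k^2 - k - 6) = (k - 4)*(k + 2)^2*(k + 4)*(k - 3)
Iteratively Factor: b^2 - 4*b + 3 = (b - 1)*(b - 3)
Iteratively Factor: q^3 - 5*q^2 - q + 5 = (q - 1)*(q^2 - 4*q - 5) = (q - 1)*(q + 1)*(q - 5)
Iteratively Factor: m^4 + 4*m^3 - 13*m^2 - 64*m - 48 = (m + 4)*(m^3 - 13*m - 12) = (m + 3)*(m + 4)*(m^2 - 3*m - 4) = (m + 1)*(m + 3)*(m + 4)*(m - 4)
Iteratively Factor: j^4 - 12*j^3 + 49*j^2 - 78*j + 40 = (j - 1)*(j^3 - 11*j^2 + 38*j - 40) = (j - 5)*(j - 1)*(j^2 - 6*j + 8) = (j - 5)*(j - 2)*(j - 1)*(j - 4)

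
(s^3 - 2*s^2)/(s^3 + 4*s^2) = (s - 2)/(s + 4)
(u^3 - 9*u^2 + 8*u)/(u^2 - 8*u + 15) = u*(u^2 - 9*u + 8)/(u^2 - 8*u + 15)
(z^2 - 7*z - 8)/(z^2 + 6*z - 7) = (z^2 - 7*z - 8)/(z^2 + 6*z - 7)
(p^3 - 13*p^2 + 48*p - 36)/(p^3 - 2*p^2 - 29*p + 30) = (p - 6)/(p + 5)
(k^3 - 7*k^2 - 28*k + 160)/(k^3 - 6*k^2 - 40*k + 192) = (k + 5)/(k + 6)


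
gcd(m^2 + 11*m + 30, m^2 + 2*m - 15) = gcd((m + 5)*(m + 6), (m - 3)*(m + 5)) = m + 5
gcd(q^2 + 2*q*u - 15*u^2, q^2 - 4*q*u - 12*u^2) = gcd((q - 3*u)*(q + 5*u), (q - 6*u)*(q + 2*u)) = 1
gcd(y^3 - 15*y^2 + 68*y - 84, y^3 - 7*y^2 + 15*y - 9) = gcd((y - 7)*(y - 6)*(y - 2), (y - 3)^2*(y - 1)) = 1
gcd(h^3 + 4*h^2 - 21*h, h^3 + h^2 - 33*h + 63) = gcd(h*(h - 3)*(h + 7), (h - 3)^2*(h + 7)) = h^2 + 4*h - 21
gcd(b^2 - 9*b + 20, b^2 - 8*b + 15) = b - 5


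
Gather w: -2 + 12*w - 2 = 12*w - 4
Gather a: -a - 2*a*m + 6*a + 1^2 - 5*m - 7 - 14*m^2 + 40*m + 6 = a*(5 - 2*m) - 14*m^2 + 35*m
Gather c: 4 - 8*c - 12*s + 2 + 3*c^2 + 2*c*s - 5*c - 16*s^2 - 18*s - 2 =3*c^2 + c*(2*s - 13) - 16*s^2 - 30*s + 4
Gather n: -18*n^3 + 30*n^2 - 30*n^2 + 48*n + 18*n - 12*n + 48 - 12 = -18*n^3 + 54*n + 36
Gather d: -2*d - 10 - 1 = -2*d - 11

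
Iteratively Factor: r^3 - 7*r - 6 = (r + 2)*(r^2 - 2*r - 3) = (r + 1)*(r + 2)*(r - 3)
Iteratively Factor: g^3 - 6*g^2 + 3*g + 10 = (g + 1)*(g^2 - 7*g + 10) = (g - 2)*(g + 1)*(g - 5)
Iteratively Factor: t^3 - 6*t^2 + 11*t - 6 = (t - 3)*(t^2 - 3*t + 2) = (t - 3)*(t - 2)*(t - 1)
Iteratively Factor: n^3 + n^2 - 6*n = (n + 3)*(n^2 - 2*n) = n*(n + 3)*(n - 2)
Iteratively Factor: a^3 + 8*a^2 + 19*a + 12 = (a + 1)*(a^2 + 7*a + 12) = (a + 1)*(a + 4)*(a + 3)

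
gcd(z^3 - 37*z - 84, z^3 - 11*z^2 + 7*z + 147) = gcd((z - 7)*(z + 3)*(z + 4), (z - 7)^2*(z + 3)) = z^2 - 4*z - 21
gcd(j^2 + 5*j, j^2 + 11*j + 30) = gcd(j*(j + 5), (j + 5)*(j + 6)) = j + 5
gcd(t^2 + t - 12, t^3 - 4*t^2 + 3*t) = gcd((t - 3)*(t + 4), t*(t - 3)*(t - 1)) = t - 3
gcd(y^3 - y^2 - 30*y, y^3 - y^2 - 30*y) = y^3 - y^2 - 30*y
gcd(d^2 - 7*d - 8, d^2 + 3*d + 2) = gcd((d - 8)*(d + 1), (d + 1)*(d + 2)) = d + 1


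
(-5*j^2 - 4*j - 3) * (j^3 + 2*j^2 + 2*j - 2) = -5*j^5 - 14*j^4 - 21*j^3 - 4*j^2 + 2*j + 6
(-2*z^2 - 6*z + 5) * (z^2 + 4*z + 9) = -2*z^4 - 14*z^3 - 37*z^2 - 34*z + 45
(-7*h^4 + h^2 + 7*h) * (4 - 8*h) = 56*h^5 - 28*h^4 - 8*h^3 - 52*h^2 + 28*h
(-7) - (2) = -9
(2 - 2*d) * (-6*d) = 12*d^2 - 12*d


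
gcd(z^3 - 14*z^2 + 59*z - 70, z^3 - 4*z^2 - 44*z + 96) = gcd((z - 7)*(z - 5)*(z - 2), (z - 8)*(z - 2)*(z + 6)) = z - 2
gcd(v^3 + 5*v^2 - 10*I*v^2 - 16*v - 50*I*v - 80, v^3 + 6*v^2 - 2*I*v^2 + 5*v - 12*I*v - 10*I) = v^2 + v*(5 - 2*I) - 10*I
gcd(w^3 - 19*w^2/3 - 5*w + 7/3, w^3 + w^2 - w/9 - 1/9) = w^2 + 2*w/3 - 1/3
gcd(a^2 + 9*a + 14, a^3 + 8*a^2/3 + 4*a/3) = a + 2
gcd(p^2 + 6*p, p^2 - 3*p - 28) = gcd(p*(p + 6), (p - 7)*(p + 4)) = 1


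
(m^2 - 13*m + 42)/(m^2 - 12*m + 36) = (m - 7)/(m - 6)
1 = 1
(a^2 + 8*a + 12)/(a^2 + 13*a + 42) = (a + 2)/(a + 7)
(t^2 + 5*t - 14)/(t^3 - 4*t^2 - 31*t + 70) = (t + 7)/(t^2 - 2*t - 35)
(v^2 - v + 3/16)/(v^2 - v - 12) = (-v^2 + v - 3/16)/(-v^2 + v + 12)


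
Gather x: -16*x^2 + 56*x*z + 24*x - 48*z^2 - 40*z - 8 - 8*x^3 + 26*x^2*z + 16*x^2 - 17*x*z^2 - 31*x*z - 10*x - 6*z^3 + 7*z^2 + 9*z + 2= -8*x^3 + 26*x^2*z + x*(-17*z^2 + 25*z + 14) - 6*z^3 - 41*z^2 - 31*z - 6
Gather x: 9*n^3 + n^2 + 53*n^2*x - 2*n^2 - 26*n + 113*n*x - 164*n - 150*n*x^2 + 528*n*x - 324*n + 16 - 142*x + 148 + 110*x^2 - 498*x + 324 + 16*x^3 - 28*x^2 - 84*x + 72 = 9*n^3 - n^2 - 514*n + 16*x^3 + x^2*(82 - 150*n) + x*(53*n^2 + 641*n - 724) + 560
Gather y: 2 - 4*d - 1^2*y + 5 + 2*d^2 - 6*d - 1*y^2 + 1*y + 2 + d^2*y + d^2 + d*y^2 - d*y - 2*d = 3*d^2 - 12*d + y^2*(d - 1) + y*(d^2 - d) + 9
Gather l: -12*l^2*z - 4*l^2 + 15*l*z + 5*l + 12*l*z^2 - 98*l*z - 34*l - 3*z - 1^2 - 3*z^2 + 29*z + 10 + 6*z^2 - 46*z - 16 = l^2*(-12*z - 4) + l*(12*z^2 - 83*z - 29) + 3*z^2 - 20*z - 7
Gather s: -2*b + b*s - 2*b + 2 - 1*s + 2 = -4*b + s*(b - 1) + 4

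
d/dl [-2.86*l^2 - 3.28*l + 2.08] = -5.72*l - 3.28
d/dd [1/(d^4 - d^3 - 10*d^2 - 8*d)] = (-4*d^3 + 3*d^2 + 20*d + 8)/(d^2*(-d^3 + d^2 + 10*d + 8)^2)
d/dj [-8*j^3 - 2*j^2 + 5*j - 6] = -24*j^2 - 4*j + 5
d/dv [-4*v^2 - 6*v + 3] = -8*v - 6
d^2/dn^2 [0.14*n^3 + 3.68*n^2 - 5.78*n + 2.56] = 0.84*n + 7.36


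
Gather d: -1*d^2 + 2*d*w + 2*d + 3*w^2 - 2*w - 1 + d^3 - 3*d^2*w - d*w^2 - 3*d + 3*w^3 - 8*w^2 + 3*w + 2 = d^3 + d^2*(-3*w - 1) + d*(-w^2 + 2*w - 1) + 3*w^3 - 5*w^2 + w + 1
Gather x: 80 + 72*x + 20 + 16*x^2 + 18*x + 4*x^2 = 20*x^2 + 90*x + 100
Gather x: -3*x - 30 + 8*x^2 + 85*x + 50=8*x^2 + 82*x + 20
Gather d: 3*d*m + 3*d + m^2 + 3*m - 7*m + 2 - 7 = d*(3*m + 3) + m^2 - 4*m - 5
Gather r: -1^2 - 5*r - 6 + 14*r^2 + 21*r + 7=14*r^2 + 16*r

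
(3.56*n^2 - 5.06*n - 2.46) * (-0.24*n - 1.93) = -0.8544*n^3 - 5.6564*n^2 + 10.3562*n + 4.7478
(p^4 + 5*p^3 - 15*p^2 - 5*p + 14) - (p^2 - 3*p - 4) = p^4 + 5*p^3 - 16*p^2 - 2*p + 18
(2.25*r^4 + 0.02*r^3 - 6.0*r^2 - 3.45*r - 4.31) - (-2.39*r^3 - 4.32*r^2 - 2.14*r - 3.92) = 2.25*r^4 + 2.41*r^3 - 1.68*r^2 - 1.31*r - 0.39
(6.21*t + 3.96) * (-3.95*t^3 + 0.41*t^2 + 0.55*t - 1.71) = -24.5295*t^4 - 13.0959*t^3 + 5.0391*t^2 - 8.4411*t - 6.7716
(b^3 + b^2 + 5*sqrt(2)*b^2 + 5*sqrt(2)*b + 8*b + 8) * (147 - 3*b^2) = -3*b^5 - 15*sqrt(2)*b^4 - 3*b^4 - 15*sqrt(2)*b^3 + 123*b^3 + 123*b^2 + 735*sqrt(2)*b^2 + 735*sqrt(2)*b + 1176*b + 1176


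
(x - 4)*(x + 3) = x^2 - x - 12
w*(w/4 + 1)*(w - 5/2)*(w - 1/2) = w^4/4 + w^3/4 - 43*w^2/16 + 5*w/4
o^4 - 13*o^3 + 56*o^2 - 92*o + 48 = (o - 6)*(o - 4)*(o - 2)*(o - 1)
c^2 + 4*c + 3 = (c + 1)*(c + 3)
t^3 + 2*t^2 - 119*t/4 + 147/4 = (t - 7/2)*(t - 3/2)*(t + 7)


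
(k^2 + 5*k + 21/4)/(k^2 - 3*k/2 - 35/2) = (k + 3/2)/(k - 5)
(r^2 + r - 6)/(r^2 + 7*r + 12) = (r - 2)/(r + 4)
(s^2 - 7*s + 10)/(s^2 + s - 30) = (s - 2)/(s + 6)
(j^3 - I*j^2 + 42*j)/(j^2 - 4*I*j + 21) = j*(j + 6*I)/(j + 3*I)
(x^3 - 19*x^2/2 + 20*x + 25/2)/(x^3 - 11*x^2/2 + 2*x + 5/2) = (x - 5)/(x - 1)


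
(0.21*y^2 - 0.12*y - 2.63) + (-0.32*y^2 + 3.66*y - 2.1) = -0.11*y^2 + 3.54*y - 4.73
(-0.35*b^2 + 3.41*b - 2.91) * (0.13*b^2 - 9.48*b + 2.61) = -0.0455*b^4 + 3.7613*b^3 - 33.6186*b^2 + 36.4869*b - 7.5951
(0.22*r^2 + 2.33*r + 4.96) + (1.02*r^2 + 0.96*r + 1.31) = 1.24*r^2 + 3.29*r + 6.27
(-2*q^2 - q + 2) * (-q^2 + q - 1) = 2*q^4 - q^3 - q^2 + 3*q - 2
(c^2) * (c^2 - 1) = c^4 - c^2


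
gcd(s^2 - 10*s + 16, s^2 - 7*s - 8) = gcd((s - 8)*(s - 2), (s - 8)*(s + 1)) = s - 8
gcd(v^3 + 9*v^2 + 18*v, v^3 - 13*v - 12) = v + 3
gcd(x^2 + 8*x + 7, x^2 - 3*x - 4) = x + 1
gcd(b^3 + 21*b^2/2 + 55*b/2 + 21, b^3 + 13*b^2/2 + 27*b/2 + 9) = b^2 + 7*b/2 + 3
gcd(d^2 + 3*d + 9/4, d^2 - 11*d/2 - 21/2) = d + 3/2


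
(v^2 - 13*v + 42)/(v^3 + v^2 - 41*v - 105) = (v - 6)/(v^2 + 8*v + 15)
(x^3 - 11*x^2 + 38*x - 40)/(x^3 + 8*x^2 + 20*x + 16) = (x^3 - 11*x^2 + 38*x - 40)/(x^3 + 8*x^2 + 20*x + 16)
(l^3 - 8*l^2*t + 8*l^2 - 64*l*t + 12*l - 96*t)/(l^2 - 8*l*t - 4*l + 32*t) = (l^2 + 8*l + 12)/(l - 4)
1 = 1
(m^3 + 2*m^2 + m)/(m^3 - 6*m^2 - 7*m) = (m + 1)/(m - 7)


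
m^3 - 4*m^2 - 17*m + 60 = (m - 5)*(m - 3)*(m + 4)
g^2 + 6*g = g*(g + 6)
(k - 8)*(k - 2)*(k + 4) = k^3 - 6*k^2 - 24*k + 64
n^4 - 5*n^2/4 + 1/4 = (n - 1)*(n - 1/2)*(n + 1/2)*(n + 1)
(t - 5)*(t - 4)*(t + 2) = t^3 - 7*t^2 + 2*t + 40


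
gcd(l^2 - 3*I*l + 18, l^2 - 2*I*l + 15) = l + 3*I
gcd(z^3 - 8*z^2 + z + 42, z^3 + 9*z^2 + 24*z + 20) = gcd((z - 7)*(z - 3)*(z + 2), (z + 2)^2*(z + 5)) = z + 2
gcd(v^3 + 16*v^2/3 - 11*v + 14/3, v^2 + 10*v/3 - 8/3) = v - 2/3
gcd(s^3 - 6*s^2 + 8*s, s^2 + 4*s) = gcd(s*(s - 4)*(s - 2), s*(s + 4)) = s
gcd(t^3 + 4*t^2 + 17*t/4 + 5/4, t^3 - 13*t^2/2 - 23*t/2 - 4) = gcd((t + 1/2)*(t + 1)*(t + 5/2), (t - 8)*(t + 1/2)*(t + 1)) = t^2 + 3*t/2 + 1/2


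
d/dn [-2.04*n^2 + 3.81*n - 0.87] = 3.81 - 4.08*n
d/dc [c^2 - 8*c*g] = 2*c - 8*g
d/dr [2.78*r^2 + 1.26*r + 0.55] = 5.56*r + 1.26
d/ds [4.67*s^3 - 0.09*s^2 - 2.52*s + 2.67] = 14.01*s^2 - 0.18*s - 2.52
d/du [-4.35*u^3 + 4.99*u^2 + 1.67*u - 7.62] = -13.05*u^2 + 9.98*u + 1.67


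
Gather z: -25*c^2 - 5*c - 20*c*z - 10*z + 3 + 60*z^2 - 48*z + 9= -25*c^2 - 5*c + 60*z^2 + z*(-20*c - 58) + 12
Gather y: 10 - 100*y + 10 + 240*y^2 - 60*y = 240*y^2 - 160*y + 20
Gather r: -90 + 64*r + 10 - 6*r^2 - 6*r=-6*r^2 + 58*r - 80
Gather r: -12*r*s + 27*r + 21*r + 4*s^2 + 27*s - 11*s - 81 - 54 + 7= r*(48 - 12*s) + 4*s^2 + 16*s - 128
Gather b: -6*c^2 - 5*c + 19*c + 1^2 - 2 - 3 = -6*c^2 + 14*c - 4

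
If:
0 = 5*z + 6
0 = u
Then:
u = 0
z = -6/5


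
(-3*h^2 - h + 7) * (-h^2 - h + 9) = 3*h^4 + 4*h^3 - 33*h^2 - 16*h + 63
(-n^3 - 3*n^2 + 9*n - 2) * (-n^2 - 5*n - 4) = n^5 + 8*n^4 + 10*n^3 - 31*n^2 - 26*n + 8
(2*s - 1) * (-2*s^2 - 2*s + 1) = -4*s^3 - 2*s^2 + 4*s - 1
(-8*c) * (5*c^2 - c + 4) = -40*c^3 + 8*c^2 - 32*c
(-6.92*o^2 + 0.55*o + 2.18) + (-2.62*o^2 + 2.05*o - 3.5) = -9.54*o^2 + 2.6*o - 1.32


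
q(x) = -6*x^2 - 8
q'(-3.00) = 36.00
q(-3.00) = -62.00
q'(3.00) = -36.00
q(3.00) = -62.00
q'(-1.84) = 22.08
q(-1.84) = -28.31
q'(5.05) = -60.60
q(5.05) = -161.02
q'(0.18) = -2.16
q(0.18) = -8.19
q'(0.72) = -8.64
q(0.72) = -11.11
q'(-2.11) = 25.32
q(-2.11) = -34.71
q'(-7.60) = 91.20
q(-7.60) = -354.56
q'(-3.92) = 47.04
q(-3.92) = -100.20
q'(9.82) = -117.84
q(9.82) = -586.59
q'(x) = -12*x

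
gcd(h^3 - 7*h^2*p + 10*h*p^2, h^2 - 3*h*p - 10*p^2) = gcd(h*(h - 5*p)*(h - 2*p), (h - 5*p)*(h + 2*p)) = -h + 5*p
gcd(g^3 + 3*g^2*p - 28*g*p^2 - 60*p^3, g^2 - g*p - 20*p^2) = -g + 5*p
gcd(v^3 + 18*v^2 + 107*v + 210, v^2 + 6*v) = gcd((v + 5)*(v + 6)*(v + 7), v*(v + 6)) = v + 6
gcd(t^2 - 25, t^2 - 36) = 1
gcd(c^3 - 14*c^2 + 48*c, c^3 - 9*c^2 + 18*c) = c^2 - 6*c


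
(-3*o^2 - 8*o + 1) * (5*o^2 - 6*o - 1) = -15*o^4 - 22*o^3 + 56*o^2 + 2*o - 1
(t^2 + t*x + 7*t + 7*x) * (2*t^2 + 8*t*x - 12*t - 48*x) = 2*t^4 + 10*t^3*x + 2*t^3 + 8*t^2*x^2 + 10*t^2*x - 84*t^2 + 8*t*x^2 - 420*t*x - 336*x^2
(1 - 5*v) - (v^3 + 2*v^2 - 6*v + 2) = -v^3 - 2*v^2 + v - 1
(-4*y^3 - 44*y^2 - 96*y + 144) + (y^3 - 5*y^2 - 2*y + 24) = -3*y^3 - 49*y^2 - 98*y + 168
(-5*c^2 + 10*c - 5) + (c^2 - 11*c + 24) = -4*c^2 - c + 19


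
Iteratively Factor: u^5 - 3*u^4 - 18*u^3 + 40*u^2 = (u - 2)*(u^4 - u^3 - 20*u^2) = (u - 2)*(u + 4)*(u^3 - 5*u^2) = u*(u - 2)*(u + 4)*(u^2 - 5*u) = u*(u - 5)*(u - 2)*(u + 4)*(u)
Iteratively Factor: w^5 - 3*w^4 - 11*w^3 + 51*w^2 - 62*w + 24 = (w + 4)*(w^4 - 7*w^3 + 17*w^2 - 17*w + 6) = (w - 2)*(w + 4)*(w^3 - 5*w^2 + 7*w - 3) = (w - 3)*(w - 2)*(w + 4)*(w^2 - 2*w + 1) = (w - 3)*(w - 2)*(w - 1)*(w + 4)*(w - 1)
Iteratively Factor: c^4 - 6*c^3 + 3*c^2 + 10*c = (c + 1)*(c^3 - 7*c^2 + 10*c) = c*(c + 1)*(c^2 - 7*c + 10) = c*(c - 2)*(c + 1)*(c - 5)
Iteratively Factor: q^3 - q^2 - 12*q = (q - 4)*(q^2 + 3*q) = (q - 4)*(q + 3)*(q)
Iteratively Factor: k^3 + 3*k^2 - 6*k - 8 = (k - 2)*(k^2 + 5*k + 4) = (k - 2)*(k + 1)*(k + 4)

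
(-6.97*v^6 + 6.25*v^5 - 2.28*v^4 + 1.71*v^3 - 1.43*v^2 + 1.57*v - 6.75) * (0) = 0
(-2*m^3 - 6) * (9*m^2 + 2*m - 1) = -18*m^5 - 4*m^4 + 2*m^3 - 54*m^2 - 12*m + 6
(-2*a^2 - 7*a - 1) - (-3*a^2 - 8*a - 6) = a^2 + a + 5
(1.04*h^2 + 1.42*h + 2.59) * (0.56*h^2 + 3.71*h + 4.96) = 0.5824*h^4 + 4.6536*h^3 + 11.877*h^2 + 16.6521*h + 12.8464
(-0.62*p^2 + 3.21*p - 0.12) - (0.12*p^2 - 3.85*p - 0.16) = -0.74*p^2 + 7.06*p + 0.04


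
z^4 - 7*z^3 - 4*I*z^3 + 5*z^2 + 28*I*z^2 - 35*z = z*(z - 7)*(z - 5*I)*(z + I)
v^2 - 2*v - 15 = (v - 5)*(v + 3)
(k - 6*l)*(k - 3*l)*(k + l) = k^3 - 8*k^2*l + 9*k*l^2 + 18*l^3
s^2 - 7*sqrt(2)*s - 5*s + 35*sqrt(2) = (s - 5)*(s - 7*sqrt(2))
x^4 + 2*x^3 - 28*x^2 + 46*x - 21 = (x - 3)*(x - 1)^2*(x + 7)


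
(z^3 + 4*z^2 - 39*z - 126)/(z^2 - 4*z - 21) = (z^2 + z - 42)/(z - 7)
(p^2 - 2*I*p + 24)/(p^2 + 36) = (p + 4*I)/(p + 6*I)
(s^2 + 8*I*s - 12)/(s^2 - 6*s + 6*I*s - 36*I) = (s + 2*I)/(s - 6)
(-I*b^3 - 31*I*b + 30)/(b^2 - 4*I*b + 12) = (-I*b^2 + 6*b + 5*I)/(b + 2*I)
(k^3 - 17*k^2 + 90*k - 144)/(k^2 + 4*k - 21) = (k^2 - 14*k + 48)/(k + 7)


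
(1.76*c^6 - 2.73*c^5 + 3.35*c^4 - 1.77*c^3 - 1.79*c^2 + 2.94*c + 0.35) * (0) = 0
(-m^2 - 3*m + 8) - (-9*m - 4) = -m^2 + 6*m + 12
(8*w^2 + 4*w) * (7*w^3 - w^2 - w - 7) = 56*w^5 + 20*w^4 - 12*w^3 - 60*w^2 - 28*w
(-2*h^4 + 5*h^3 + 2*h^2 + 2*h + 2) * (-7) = 14*h^4 - 35*h^3 - 14*h^2 - 14*h - 14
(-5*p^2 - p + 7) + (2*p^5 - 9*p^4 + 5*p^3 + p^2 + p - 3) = 2*p^5 - 9*p^4 + 5*p^3 - 4*p^2 + 4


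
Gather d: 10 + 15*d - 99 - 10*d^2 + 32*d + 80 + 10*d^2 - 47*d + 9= 0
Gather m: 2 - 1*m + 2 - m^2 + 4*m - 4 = -m^2 + 3*m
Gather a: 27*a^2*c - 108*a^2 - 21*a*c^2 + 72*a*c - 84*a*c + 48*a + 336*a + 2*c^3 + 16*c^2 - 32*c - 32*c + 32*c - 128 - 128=a^2*(27*c - 108) + a*(-21*c^2 - 12*c + 384) + 2*c^3 + 16*c^2 - 32*c - 256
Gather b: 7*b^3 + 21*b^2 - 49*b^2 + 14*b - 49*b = 7*b^3 - 28*b^2 - 35*b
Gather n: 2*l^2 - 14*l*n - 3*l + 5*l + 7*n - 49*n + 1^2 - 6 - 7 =2*l^2 + 2*l + n*(-14*l - 42) - 12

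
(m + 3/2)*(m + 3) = m^2 + 9*m/2 + 9/2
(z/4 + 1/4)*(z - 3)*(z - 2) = z^3/4 - z^2 + z/4 + 3/2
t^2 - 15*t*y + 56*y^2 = (t - 8*y)*(t - 7*y)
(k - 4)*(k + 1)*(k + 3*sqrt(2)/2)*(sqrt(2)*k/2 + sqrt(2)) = sqrt(2)*k^4/2 - sqrt(2)*k^3/2 + 3*k^3/2 - 5*sqrt(2)*k^2 - 3*k^2/2 - 15*k - 4*sqrt(2)*k - 12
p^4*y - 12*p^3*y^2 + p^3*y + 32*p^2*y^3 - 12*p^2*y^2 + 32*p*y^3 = p*(p - 8*y)*(p - 4*y)*(p*y + y)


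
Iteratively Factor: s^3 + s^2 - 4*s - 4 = (s + 2)*(s^2 - s - 2) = (s + 1)*(s + 2)*(s - 2)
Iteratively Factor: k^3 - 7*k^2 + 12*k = (k - 3)*(k^2 - 4*k) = k*(k - 3)*(k - 4)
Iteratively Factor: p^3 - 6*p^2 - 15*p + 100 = (p - 5)*(p^2 - p - 20) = (p - 5)^2*(p + 4)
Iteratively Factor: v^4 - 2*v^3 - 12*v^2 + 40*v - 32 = (v - 2)*(v^3 - 12*v + 16) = (v - 2)^2*(v^2 + 2*v - 8) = (v - 2)^2*(v + 4)*(v - 2)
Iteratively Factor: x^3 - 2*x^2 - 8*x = (x - 4)*(x^2 + 2*x) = x*(x - 4)*(x + 2)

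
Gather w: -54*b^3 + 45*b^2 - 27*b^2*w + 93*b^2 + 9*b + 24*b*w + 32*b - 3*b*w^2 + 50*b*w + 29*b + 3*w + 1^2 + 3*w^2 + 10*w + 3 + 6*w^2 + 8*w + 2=-54*b^3 + 138*b^2 + 70*b + w^2*(9 - 3*b) + w*(-27*b^2 + 74*b + 21) + 6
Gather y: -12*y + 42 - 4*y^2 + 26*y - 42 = -4*y^2 + 14*y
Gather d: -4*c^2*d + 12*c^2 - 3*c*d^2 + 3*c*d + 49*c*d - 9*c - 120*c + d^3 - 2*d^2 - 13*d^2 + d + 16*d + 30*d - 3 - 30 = 12*c^2 - 129*c + d^3 + d^2*(-3*c - 15) + d*(-4*c^2 + 52*c + 47) - 33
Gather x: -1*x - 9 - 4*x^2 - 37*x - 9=-4*x^2 - 38*x - 18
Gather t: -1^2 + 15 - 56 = -42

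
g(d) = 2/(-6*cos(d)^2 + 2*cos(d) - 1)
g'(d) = 2*(-12*sin(d)*cos(d) + 2*sin(d))/(-6*cos(d)^2 + 2*cos(d) - 1)^2 = 4*(1 - 6*cos(d))*sin(d)/(6*cos(d)^2 - 2*cos(d) + 1)^2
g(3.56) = -0.26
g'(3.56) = -0.17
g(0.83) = -0.84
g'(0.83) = -1.58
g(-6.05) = -0.42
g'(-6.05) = -0.20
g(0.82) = -0.82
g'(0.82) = -1.53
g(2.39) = -0.35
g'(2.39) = 0.46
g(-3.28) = -0.23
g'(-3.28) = 0.05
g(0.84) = -0.86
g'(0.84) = -1.64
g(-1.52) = -2.19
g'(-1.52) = -3.33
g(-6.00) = -0.43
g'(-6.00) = -0.25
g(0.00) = -0.40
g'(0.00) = 0.00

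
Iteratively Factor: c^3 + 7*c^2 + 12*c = (c + 3)*(c^2 + 4*c) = c*(c + 3)*(c + 4)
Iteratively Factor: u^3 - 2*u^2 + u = (u)*(u^2 - 2*u + 1) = u*(u - 1)*(u - 1)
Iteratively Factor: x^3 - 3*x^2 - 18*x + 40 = (x - 5)*(x^2 + 2*x - 8) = (x - 5)*(x - 2)*(x + 4)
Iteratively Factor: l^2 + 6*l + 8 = (l + 4)*(l + 2)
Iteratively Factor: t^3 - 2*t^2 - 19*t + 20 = (t - 5)*(t^2 + 3*t - 4) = (t - 5)*(t + 4)*(t - 1)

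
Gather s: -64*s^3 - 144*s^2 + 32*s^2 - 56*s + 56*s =-64*s^3 - 112*s^2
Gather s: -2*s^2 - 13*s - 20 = -2*s^2 - 13*s - 20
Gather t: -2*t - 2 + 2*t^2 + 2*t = 2*t^2 - 2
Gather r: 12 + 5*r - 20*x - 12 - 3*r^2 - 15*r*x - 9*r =-3*r^2 + r*(-15*x - 4) - 20*x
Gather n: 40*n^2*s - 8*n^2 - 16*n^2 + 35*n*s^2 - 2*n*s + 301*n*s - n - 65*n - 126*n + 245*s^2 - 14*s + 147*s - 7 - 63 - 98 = n^2*(40*s - 24) + n*(35*s^2 + 299*s - 192) + 245*s^2 + 133*s - 168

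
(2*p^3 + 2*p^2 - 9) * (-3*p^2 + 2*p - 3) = -6*p^5 - 2*p^4 - 2*p^3 + 21*p^2 - 18*p + 27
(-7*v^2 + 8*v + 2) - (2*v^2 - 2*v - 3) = -9*v^2 + 10*v + 5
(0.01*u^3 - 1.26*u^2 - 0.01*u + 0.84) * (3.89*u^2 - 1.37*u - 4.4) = 0.0389*u^5 - 4.9151*u^4 + 1.6433*u^3 + 8.8253*u^2 - 1.1068*u - 3.696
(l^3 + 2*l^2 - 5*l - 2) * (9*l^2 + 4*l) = 9*l^5 + 22*l^4 - 37*l^3 - 38*l^2 - 8*l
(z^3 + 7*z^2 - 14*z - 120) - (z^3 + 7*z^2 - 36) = -14*z - 84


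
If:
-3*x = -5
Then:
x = 5/3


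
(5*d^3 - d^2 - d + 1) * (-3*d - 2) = -15*d^4 - 7*d^3 + 5*d^2 - d - 2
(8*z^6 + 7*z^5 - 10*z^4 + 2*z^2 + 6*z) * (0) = 0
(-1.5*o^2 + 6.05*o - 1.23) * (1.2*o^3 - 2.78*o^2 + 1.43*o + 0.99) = -1.8*o^5 + 11.43*o^4 - 20.44*o^3 + 10.5859*o^2 + 4.2306*o - 1.2177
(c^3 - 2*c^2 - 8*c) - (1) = c^3 - 2*c^2 - 8*c - 1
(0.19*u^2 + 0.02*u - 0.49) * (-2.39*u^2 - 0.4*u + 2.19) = -0.4541*u^4 - 0.1238*u^3 + 1.5792*u^2 + 0.2398*u - 1.0731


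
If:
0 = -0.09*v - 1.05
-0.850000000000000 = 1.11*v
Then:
No Solution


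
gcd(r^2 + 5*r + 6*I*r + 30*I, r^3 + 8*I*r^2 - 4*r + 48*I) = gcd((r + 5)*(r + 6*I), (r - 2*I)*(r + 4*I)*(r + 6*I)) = r + 6*I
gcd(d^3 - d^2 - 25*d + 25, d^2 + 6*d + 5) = d + 5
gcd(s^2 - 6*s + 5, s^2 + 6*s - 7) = s - 1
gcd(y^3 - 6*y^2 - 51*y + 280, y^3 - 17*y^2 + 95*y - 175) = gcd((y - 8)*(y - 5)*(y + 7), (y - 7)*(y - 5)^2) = y - 5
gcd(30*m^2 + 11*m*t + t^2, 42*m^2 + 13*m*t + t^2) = 6*m + t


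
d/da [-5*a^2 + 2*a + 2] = 2 - 10*a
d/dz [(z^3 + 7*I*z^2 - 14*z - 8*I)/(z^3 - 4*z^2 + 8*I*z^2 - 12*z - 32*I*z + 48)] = (z^2*(-4 + I) + z*(8 - 48*I) + 104 + 24*I)/(z^4 + z^3*(-8 + 12*I) + z^2*(-20 - 96*I) + z*(288 + 192*I) - 576)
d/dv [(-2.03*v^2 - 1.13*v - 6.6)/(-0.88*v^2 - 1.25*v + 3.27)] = (1.5431*v^2 - 24.8922*v - 11.9451)/(0.7744*v^4 + 2.2*v^3 - 4.1927*v^2 - 8.175*v + 10.6929)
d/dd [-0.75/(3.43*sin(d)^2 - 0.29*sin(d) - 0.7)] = (5.145*sin(d) - 0.2175)*cos(d)/(-3.43*sin(d)^2 + 0.29*sin(d) + 0.7)^2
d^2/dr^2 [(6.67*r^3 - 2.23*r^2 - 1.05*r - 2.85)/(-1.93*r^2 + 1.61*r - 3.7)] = (-2.8421709430404e-14*r^5 + 82.363174*r^3 + 206.54835*r^2 - 645.99693*r + 47.63837)/(7.189057*r^6 - 17.991267*r^5 + 56.354649*r^4 - 73.155341*r^3 + 108.03741*r^2 - 66.1227*r + 50.653)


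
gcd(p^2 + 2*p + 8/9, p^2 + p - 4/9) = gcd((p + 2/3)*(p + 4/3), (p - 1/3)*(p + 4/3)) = p + 4/3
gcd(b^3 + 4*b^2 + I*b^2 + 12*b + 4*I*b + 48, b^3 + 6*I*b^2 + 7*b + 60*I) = b^2 + I*b + 12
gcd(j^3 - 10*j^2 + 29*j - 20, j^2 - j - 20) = j - 5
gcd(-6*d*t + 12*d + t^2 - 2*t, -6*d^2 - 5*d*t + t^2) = -6*d + t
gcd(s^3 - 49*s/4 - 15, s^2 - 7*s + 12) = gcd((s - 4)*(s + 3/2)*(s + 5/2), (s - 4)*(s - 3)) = s - 4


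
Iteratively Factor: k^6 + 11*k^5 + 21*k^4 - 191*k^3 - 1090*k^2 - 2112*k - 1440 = (k + 3)*(k^5 + 8*k^4 - 3*k^3 - 182*k^2 - 544*k - 480) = (k - 5)*(k + 3)*(k^4 + 13*k^3 + 62*k^2 + 128*k + 96) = (k - 5)*(k + 2)*(k + 3)*(k^3 + 11*k^2 + 40*k + 48) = (k - 5)*(k + 2)*(k + 3)*(k + 4)*(k^2 + 7*k + 12) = (k - 5)*(k + 2)*(k + 3)*(k + 4)^2*(k + 3)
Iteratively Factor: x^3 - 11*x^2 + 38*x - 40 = (x - 2)*(x^2 - 9*x + 20) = (x - 5)*(x - 2)*(x - 4)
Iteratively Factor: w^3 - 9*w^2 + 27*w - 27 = (w - 3)*(w^2 - 6*w + 9) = (w - 3)^2*(w - 3)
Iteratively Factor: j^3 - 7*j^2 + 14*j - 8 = (j - 2)*(j^2 - 5*j + 4) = (j - 4)*(j - 2)*(j - 1)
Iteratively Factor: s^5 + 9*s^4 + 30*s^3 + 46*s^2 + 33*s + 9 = (s + 1)*(s^4 + 8*s^3 + 22*s^2 + 24*s + 9) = (s + 1)*(s + 3)*(s^3 + 5*s^2 + 7*s + 3) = (s + 1)*(s + 3)^2*(s^2 + 2*s + 1) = (s + 1)^2*(s + 3)^2*(s + 1)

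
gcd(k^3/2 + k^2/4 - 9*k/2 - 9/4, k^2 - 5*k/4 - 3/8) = 1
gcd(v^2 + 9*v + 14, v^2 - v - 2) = 1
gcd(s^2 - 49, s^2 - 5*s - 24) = 1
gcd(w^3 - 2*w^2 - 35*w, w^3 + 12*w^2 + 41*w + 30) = w + 5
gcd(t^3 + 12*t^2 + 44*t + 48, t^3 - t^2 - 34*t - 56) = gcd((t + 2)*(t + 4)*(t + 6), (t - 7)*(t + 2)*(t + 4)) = t^2 + 6*t + 8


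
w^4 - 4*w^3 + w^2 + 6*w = w*(w - 3)*(w - 2)*(w + 1)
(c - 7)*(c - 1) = c^2 - 8*c + 7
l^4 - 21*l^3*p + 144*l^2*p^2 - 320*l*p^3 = l*(l - 8*p)^2*(l - 5*p)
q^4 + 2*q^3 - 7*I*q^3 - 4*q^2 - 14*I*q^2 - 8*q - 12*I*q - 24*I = (q + 2)*(q - 6*I)*(q - 2*I)*(q + I)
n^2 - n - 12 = (n - 4)*(n + 3)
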